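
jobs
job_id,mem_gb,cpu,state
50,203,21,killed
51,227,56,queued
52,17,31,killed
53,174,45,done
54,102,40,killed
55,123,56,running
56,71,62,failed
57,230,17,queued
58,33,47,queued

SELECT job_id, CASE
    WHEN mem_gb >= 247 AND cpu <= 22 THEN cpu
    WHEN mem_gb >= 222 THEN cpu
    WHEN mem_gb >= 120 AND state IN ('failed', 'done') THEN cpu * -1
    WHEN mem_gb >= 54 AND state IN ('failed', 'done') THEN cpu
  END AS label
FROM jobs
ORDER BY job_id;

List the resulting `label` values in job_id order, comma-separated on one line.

NULL, 56, NULL, -45, NULL, NULL, 62, 17, NULL

job_id=50: (no match → NULL) → NULL
job_id=51: mem_gb >= 222 → 56
job_id=52: (no match → NULL) → NULL
job_id=53: mem_gb >= 120 AND state IN ('failed', 'done') → -45
job_id=54: (no match → NULL) → NULL
job_id=55: (no match → NULL) → NULL
job_id=56: mem_gb >= 54 AND state IN ('failed', 'done') → 62
job_id=57: mem_gb >= 222 → 17
job_id=58: (no match → NULL) → NULL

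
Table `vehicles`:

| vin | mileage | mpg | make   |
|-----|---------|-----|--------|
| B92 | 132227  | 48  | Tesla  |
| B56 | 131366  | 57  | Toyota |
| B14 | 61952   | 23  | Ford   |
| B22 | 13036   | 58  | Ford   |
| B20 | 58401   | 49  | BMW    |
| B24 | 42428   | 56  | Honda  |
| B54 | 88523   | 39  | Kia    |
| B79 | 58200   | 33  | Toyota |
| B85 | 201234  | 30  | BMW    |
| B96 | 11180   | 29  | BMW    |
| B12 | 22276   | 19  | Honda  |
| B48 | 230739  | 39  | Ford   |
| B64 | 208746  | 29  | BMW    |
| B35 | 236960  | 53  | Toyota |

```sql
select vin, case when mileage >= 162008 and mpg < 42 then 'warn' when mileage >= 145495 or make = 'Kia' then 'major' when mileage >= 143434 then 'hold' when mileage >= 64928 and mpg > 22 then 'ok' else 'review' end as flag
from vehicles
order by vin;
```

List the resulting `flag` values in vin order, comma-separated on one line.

review, review, review, review, review, major, warn, major, ok, warn, review, warn, ok, review

vin=B12: ELSE → review
vin=B14: ELSE → review
vin=B20: ELSE → review
vin=B22: ELSE → review
vin=B24: ELSE → review
vin=B35: mileage >= 145495 or make = 'Kia' → major
vin=B48: mileage >= 162008 and mpg < 42 → warn
vin=B54: mileage >= 145495 or make = 'Kia' → major
vin=B56: mileage >= 64928 and mpg > 22 → ok
vin=B64: mileage >= 162008 and mpg < 42 → warn
vin=B79: ELSE → review
vin=B85: mileage >= 162008 and mpg < 42 → warn
vin=B92: mileage >= 64928 and mpg > 22 → ok
vin=B96: ELSE → review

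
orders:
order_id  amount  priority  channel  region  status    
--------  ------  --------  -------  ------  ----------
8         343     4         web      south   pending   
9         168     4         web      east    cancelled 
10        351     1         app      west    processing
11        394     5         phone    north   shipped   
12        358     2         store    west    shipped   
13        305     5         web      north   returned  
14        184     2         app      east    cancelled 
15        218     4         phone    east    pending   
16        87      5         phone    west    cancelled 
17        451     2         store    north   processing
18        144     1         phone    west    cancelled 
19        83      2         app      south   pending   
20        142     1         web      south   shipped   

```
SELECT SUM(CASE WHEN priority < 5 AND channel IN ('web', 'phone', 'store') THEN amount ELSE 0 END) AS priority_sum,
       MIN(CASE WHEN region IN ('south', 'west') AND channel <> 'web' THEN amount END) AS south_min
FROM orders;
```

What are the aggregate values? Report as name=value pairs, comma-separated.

[priority_sum: priority < 5 AND channel IN ('web', 'phone', 'store')]
order_id=8: ✓ → 343
order_id=9: ✓ → 168
order_id=10: ✗
order_id=11: ✗
order_id=12: ✓ → 358
order_id=13: ✗
order_id=14: ✗
order_id=15: ✓ → 218
order_id=16: ✗
order_id=17: ✓ → 451
order_id=18: ✓ → 144
order_id=19: ✗
order_id=20: ✓ → 142
priority_sum = 343 + 168 + 358 + 218 + 451 + 144 + 142 = 1824
—
[south_min: region IN ('south', 'west') AND channel <> 'web']
order_id=8: ✗
order_id=9: ✗
order_id=10: ✓ → 351
order_id=11: ✗
order_id=12: ✓ → 358
order_id=13: ✗
order_id=14: ✗
order_id=15: ✗
order_id=16: ✓ → 87
order_id=17: ✗
order_id=18: ✓ → 144
order_id=19: ✓ → 83
order_id=20: ✗
south_min = MIN(351, 358, 87, 144, 83) = 83

priority_sum=1824, south_min=83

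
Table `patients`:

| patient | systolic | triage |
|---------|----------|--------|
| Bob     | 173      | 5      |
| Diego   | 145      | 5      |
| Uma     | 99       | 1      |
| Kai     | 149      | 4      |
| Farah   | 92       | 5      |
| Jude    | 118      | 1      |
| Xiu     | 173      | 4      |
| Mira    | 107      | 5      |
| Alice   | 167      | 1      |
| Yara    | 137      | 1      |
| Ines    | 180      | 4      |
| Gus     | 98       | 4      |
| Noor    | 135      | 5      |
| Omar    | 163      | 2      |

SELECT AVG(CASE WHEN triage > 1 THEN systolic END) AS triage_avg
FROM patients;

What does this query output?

141.5

patient=Bob: ✓ → 173
patient=Diego: ✓ → 145
patient=Uma: ✗
patient=Kai: ✓ → 149
patient=Farah: ✓ → 92
patient=Jude: ✗
patient=Xiu: ✓ → 173
patient=Mira: ✓ → 107
patient=Alice: ✗
patient=Yara: ✗
patient=Ines: ✓ → 180
patient=Gus: ✓ → 98
patient=Noor: ✓ → 135
patient=Omar: ✓ → 163
triage_avg = (173 + 145 + 149 + 92 + 173 + 107 + 180 + 98 + 135 + 163) / 10 = 141.5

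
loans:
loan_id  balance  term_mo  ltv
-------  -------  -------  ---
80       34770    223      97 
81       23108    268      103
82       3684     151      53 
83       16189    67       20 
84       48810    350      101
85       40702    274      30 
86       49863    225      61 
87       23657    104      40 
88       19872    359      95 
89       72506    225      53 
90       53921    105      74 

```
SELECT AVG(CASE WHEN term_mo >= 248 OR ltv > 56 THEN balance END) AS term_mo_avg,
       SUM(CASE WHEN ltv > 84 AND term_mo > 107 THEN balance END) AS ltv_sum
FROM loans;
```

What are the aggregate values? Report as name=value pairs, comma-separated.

term_mo_avg=38720.8571428571, ltv_sum=126560

[term_mo_avg: term_mo >= 248 OR ltv > 56]
loan_id=80: ✓ → 34770
loan_id=81: ✓ → 23108
loan_id=82: ✗
loan_id=83: ✗
loan_id=84: ✓ → 48810
loan_id=85: ✓ → 40702
loan_id=86: ✓ → 49863
loan_id=87: ✗
loan_id=88: ✓ → 19872
loan_id=89: ✗
loan_id=90: ✓ → 53921
term_mo_avg = (34770 + 23108 + 48810 + 40702 + 49863 + 19872 + 53921) / 7 = 38720.8571428571
—
[ltv_sum: ltv > 84 AND term_mo > 107]
loan_id=80: ✓ → 34770
loan_id=81: ✓ → 23108
loan_id=82: ✗
loan_id=83: ✗
loan_id=84: ✓ → 48810
loan_id=85: ✗
loan_id=86: ✗
loan_id=87: ✗
loan_id=88: ✓ → 19872
loan_id=89: ✗
loan_id=90: ✗
ltv_sum = 34770 + 23108 + 48810 + 19872 = 126560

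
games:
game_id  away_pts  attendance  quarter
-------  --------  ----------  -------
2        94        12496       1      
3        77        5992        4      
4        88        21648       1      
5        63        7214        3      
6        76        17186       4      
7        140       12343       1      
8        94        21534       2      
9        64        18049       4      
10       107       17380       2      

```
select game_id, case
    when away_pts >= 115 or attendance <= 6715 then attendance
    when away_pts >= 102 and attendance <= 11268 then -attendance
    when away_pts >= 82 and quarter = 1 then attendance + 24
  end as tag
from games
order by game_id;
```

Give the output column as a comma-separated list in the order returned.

game_id=2: away_pts >= 82 and quarter = 1 → 12520
game_id=3: away_pts >= 115 or attendance <= 6715 → 5992
game_id=4: away_pts >= 82 and quarter = 1 → 21672
game_id=5: (no match → NULL) → NULL
game_id=6: (no match → NULL) → NULL
game_id=7: away_pts >= 115 or attendance <= 6715 → 12343
game_id=8: (no match → NULL) → NULL
game_id=9: (no match → NULL) → NULL
game_id=10: (no match → NULL) → NULL

12520, 5992, 21672, NULL, NULL, 12343, NULL, NULL, NULL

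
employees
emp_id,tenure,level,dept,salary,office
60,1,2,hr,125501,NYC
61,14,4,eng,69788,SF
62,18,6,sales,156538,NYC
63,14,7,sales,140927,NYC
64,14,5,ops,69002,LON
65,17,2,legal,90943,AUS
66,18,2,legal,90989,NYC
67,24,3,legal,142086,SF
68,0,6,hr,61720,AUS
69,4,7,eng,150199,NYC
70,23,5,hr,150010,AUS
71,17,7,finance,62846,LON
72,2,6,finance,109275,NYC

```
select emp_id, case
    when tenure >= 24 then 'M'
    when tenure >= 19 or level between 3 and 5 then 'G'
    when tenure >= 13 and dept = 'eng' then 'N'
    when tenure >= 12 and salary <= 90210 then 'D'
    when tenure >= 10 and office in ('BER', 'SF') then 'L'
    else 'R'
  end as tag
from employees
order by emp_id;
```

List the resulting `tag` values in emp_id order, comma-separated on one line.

emp_id=60: ELSE → R
emp_id=61: tenure >= 19 or level between 3 and 5 → G
emp_id=62: ELSE → R
emp_id=63: ELSE → R
emp_id=64: tenure >= 19 or level between 3 and 5 → G
emp_id=65: ELSE → R
emp_id=66: ELSE → R
emp_id=67: tenure >= 24 → M
emp_id=68: ELSE → R
emp_id=69: ELSE → R
emp_id=70: tenure >= 19 or level between 3 and 5 → G
emp_id=71: tenure >= 12 and salary <= 90210 → D
emp_id=72: ELSE → R

R, G, R, R, G, R, R, M, R, R, G, D, R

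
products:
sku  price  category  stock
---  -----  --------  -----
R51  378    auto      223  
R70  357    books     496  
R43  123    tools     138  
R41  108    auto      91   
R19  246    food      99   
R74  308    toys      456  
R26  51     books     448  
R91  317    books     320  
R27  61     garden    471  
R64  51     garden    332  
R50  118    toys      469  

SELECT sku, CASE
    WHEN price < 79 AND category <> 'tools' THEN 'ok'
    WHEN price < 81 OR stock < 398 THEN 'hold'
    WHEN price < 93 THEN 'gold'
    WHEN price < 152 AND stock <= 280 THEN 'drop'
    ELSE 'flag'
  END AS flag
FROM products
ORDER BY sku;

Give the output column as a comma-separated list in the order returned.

hold, ok, ok, hold, hold, flag, hold, ok, flag, flag, hold

sku=R19: price < 81 OR stock < 398 → hold
sku=R26: price < 79 AND category <> 'tools' → ok
sku=R27: price < 79 AND category <> 'tools' → ok
sku=R41: price < 81 OR stock < 398 → hold
sku=R43: price < 81 OR stock < 398 → hold
sku=R50: ELSE → flag
sku=R51: price < 81 OR stock < 398 → hold
sku=R64: price < 79 AND category <> 'tools' → ok
sku=R70: ELSE → flag
sku=R74: ELSE → flag
sku=R91: price < 81 OR stock < 398 → hold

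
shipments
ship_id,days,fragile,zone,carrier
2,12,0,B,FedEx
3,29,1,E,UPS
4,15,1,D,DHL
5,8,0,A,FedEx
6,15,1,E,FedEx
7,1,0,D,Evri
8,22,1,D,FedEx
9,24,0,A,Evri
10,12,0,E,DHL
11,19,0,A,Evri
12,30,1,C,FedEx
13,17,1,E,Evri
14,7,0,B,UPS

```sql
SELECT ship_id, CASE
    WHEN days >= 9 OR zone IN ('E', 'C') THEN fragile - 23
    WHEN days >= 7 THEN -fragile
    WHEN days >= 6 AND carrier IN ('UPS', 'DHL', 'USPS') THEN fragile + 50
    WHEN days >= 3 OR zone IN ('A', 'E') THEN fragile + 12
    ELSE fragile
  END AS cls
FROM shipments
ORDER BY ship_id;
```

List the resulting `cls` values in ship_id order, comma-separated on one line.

-23, -22, -22, 0, -22, 0, -22, -23, -23, -23, -22, -22, 0

ship_id=2: days >= 9 OR zone IN ('E', 'C') → -23
ship_id=3: days >= 9 OR zone IN ('E', 'C') → -22
ship_id=4: days >= 9 OR zone IN ('E', 'C') → -22
ship_id=5: days >= 7 → 0
ship_id=6: days >= 9 OR zone IN ('E', 'C') → -22
ship_id=7: ELSE → 0
ship_id=8: days >= 9 OR zone IN ('E', 'C') → -22
ship_id=9: days >= 9 OR zone IN ('E', 'C') → -23
ship_id=10: days >= 9 OR zone IN ('E', 'C') → -23
ship_id=11: days >= 9 OR zone IN ('E', 'C') → -23
ship_id=12: days >= 9 OR zone IN ('E', 'C') → -22
ship_id=13: days >= 9 OR zone IN ('E', 'C') → -22
ship_id=14: days >= 7 → 0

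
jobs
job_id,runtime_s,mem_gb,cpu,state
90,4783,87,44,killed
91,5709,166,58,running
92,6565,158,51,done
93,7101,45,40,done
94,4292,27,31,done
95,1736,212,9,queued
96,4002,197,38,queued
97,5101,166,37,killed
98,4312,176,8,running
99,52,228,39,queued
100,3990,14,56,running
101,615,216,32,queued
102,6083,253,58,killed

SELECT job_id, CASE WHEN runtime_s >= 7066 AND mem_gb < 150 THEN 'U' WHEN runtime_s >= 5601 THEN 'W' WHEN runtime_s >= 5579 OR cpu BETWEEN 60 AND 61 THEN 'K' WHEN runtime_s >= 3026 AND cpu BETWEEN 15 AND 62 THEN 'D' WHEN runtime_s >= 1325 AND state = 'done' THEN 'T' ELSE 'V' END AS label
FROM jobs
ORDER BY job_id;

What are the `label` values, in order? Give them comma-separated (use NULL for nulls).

D, W, W, U, D, V, D, D, V, V, D, V, W

job_id=90: runtime_s >= 3026 AND cpu BETWEEN 15 AND 62 → D
job_id=91: runtime_s >= 5601 → W
job_id=92: runtime_s >= 5601 → W
job_id=93: runtime_s >= 7066 AND mem_gb < 150 → U
job_id=94: runtime_s >= 3026 AND cpu BETWEEN 15 AND 62 → D
job_id=95: ELSE → V
job_id=96: runtime_s >= 3026 AND cpu BETWEEN 15 AND 62 → D
job_id=97: runtime_s >= 3026 AND cpu BETWEEN 15 AND 62 → D
job_id=98: ELSE → V
job_id=99: ELSE → V
job_id=100: runtime_s >= 3026 AND cpu BETWEEN 15 AND 62 → D
job_id=101: ELSE → V
job_id=102: runtime_s >= 5601 → W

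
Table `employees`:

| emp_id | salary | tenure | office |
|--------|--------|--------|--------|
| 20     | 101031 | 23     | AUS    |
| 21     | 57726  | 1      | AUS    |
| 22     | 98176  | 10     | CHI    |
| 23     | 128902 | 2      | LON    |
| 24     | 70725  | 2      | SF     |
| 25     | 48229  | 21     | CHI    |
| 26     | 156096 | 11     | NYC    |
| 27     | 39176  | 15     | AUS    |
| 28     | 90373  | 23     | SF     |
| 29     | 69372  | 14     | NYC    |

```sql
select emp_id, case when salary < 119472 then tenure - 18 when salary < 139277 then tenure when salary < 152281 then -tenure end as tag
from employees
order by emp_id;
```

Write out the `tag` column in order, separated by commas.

5, -17, -8, 2, -16, 3, NULL, -3, 5, -4

emp_id=20: salary < 119472 → 5
emp_id=21: salary < 119472 → -17
emp_id=22: salary < 119472 → -8
emp_id=23: salary < 139277 → 2
emp_id=24: salary < 119472 → -16
emp_id=25: salary < 119472 → 3
emp_id=26: (no match → NULL) → NULL
emp_id=27: salary < 119472 → -3
emp_id=28: salary < 119472 → 5
emp_id=29: salary < 119472 → -4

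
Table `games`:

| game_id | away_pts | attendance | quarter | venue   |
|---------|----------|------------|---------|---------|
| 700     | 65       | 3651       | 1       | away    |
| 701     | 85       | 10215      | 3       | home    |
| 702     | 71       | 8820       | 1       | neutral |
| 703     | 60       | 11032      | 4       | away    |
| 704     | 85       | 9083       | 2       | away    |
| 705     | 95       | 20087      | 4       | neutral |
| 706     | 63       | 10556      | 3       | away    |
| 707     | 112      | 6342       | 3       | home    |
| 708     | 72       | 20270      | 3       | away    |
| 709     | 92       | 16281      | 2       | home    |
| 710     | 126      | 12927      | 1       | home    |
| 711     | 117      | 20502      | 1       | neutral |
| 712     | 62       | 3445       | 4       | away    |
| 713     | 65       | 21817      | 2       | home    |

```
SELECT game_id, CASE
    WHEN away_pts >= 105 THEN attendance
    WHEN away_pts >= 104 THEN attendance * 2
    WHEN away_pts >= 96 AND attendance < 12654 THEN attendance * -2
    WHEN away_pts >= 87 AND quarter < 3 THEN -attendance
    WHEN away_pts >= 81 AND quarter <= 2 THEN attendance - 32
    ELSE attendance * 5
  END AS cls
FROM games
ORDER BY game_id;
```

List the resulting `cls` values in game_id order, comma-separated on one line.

game_id=700: ELSE → 18255
game_id=701: ELSE → 51075
game_id=702: ELSE → 44100
game_id=703: ELSE → 55160
game_id=704: away_pts >= 81 AND quarter <= 2 → 9051
game_id=705: ELSE → 100435
game_id=706: ELSE → 52780
game_id=707: away_pts >= 105 → 6342
game_id=708: ELSE → 101350
game_id=709: away_pts >= 87 AND quarter < 3 → -16281
game_id=710: away_pts >= 105 → 12927
game_id=711: away_pts >= 105 → 20502
game_id=712: ELSE → 17225
game_id=713: ELSE → 109085

18255, 51075, 44100, 55160, 9051, 100435, 52780, 6342, 101350, -16281, 12927, 20502, 17225, 109085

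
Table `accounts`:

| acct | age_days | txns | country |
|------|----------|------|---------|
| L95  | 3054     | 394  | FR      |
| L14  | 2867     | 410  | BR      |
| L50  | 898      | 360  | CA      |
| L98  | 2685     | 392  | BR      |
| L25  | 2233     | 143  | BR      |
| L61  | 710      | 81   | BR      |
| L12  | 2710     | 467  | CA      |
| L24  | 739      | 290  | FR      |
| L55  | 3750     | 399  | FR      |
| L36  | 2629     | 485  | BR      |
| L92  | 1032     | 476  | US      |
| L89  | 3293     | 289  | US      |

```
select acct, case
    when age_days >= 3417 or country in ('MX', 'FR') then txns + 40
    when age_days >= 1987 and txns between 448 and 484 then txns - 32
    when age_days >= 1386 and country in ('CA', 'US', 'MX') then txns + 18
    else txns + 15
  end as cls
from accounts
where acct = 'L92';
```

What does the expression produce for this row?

acct = L92: age_days=1032, txns=476, country=US.
age_days >= 3417 or country in ('MX', 'FR') → false
age_days >= 1987 and txns between 448 and 484 → false
age_days >= 1386 and country in ('CA', 'US', 'MX') → false
No prior WHEN matched → ELSE → 491

491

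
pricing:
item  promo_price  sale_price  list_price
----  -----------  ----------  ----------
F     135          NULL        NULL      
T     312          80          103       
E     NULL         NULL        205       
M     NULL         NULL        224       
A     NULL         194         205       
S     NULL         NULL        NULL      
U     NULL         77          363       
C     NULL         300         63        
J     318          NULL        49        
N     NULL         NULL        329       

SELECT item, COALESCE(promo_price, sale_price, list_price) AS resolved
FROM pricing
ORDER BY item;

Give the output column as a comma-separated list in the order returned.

item=A: promo_price=NULL, sale_price=194 → 194
item=C: promo_price=NULL, sale_price=300 → 300
item=E: promo_price=NULL, sale_price=NULL, list_price=205 → 205
item=F: promo_price=135 → 135
item=J: promo_price=318 → 318
item=M: promo_price=NULL, sale_price=NULL, list_price=224 → 224
item=N: promo_price=NULL, sale_price=NULL, list_price=329 → 329
item=S: promo_price=NULL, sale_price=NULL, list_price=NULL (all NULL) → NULL
item=T: promo_price=312 → 312
item=U: promo_price=NULL, sale_price=77 → 77

194, 300, 205, 135, 318, 224, 329, NULL, 312, 77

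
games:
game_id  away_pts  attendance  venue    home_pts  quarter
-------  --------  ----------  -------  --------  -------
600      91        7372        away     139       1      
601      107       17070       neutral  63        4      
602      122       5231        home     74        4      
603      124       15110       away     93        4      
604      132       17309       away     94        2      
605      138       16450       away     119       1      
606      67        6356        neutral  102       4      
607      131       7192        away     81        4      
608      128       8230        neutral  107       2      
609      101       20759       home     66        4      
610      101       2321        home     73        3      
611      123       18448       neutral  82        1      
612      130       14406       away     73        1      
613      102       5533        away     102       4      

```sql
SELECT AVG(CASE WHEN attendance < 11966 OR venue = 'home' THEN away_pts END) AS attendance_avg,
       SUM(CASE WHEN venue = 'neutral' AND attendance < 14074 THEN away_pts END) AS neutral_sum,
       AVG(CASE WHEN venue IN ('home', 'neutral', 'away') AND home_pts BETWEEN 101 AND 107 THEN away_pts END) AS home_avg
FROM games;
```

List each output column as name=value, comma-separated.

[attendance_avg: attendance < 11966 OR venue = 'home']
game_id=600: ✓ → 91
game_id=601: ✗
game_id=602: ✓ → 122
game_id=603: ✗
game_id=604: ✗
game_id=605: ✗
game_id=606: ✓ → 67
game_id=607: ✓ → 131
game_id=608: ✓ → 128
game_id=609: ✓ → 101
game_id=610: ✓ → 101
game_id=611: ✗
game_id=612: ✗
game_id=613: ✓ → 102
attendance_avg = (91 + 122 + 67 + 131 + 128 + 101 + 101 + 102) / 8 = 105.375
—
[neutral_sum: venue = 'neutral' AND attendance < 14074]
game_id=600: ✗
game_id=601: ✗
game_id=602: ✗
game_id=603: ✗
game_id=604: ✗
game_id=605: ✗
game_id=606: ✓ → 67
game_id=607: ✗
game_id=608: ✓ → 128
game_id=609: ✗
game_id=610: ✗
game_id=611: ✗
game_id=612: ✗
game_id=613: ✗
neutral_sum = 67 + 128 = 195
—
[home_avg: venue IN ('home', 'neutral', 'away') AND home_pts BETWEEN 101 AND 107]
game_id=600: ✗
game_id=601: ✗
game_id=602: ✗
game_id=603: ✗
game_id=604: ✗
game_id=605: ✗
game_id=606: ✓ → 67
game_id=607: ✗
game_id=608: ✓ → 128
game_id=609: ✗
game_id=610: ✗
game_id=611: ✗
game_id=612: ✗
game_id=613: ✓ → 102
home_avg = (67 + 128 + 102) / 3 = 99

attendance_avg=105.375, neutral_sum=195, home_avg=99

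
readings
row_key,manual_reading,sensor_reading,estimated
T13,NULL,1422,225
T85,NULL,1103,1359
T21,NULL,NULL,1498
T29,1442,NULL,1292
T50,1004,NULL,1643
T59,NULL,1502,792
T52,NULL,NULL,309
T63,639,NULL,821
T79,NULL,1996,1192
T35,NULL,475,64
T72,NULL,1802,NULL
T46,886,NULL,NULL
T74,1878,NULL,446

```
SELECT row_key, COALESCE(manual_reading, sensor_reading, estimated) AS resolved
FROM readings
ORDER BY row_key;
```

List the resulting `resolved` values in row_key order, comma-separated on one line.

row_key=T13: manual_reading=NULL, sensor_reading=1422 → 1422
row_key=T21: manual_reading=NULL, sensor_reading=NULL, estimated=1498 → 1498
row_key=T29: manual_reading=1442 → 1442
row_key=T35: manual_reading=NULL, sensor_reading=475 → 475
row_key=T46: manual_reading=886 → 886
row_key=T50: manual_reading=1004 → 1004
row_key=T52: manual_reading=NULL, sensor_reading=NULL, estimated=309 → 309
row_key=T59: manual_reading=NULL, sensor_reading=1502 → 1502
row_key=T63: manual_reading=639 → 639
row_key=T72: manual_reading=NULL, sensor_reading=1802 → 1802
row_key=T74: manual_reading=1878 → 1878
row_key=T79: manual_reading=NULL, sensor_reading=1996 → 1996
row_key=T85: manual_reading=NULL, sensor_reading=1103 → 1103

1422, 1498, 1442, 475, 886, 1004, 309, 1502, 639, 1802, 1878, 1996, 1103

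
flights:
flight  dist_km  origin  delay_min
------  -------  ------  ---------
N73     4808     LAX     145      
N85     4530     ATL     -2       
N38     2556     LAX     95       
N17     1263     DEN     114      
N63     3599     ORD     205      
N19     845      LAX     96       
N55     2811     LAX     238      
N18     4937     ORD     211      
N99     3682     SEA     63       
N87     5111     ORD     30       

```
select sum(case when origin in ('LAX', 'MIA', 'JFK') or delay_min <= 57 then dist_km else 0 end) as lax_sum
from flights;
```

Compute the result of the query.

flight=N73: ✓ → 4808
flight=N85: ✓ → 4530
flight=N38: ✓ → 2556
flight=N17: ✗
flight=N63: ✗
flight=N19: ✓ → 845
flight=N55: ✓ → 2811
flight=N18: ✗
flight=N99: ✗
flight=N87: ✓ → 5111
lax_sum = 4808 + 4530 + 2556 + 845 + 2811 + 5111 = 20661

20661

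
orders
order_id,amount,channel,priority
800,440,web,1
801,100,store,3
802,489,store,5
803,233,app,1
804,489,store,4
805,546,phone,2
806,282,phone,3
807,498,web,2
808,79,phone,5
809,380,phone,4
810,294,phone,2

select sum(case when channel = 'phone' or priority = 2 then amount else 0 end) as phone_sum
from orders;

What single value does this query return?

2079

order_id=800: ✗
order_id=801: ✗
order_id=802: ✗
order_id=803: ✗
order_id=804: ✗
order_id=805: ✓ → 546
order_id=806: ✓ → 282
order_id=807: ✓ → 498
order_id=808: ✓ → 79
order_id=809: ✓ → 380
order_id=810: ✓ → 294
phone_sum = 546 + 282 + 498 + 79 + 380 + 294 = 2079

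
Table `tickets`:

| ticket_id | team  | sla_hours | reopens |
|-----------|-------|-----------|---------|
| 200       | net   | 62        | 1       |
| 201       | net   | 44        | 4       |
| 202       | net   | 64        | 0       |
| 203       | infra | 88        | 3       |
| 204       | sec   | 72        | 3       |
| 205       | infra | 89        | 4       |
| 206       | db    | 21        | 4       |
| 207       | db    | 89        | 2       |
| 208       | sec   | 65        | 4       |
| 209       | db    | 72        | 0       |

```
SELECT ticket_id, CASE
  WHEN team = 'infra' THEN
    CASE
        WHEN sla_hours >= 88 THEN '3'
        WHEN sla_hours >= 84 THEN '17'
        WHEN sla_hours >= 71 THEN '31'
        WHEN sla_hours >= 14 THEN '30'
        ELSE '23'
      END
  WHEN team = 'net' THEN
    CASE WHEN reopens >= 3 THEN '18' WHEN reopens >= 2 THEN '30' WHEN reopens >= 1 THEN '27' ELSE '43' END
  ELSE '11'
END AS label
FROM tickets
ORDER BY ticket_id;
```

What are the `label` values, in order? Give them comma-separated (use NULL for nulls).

27, 18, 43, 3, 11, 3, 11, 11, 11, 11

ticket_id=200: team='net' → inner[reopens >= 1] → 27
ticket_id=201: team='net' → inner[reopens >= 3] → 18
ticket_id=202: team='net' → inner[ELSE] → 43
ticket_id=203: team='infra' → inner[sla_hours >= 88] → 3
ticket_id=204: team='sec' → outer ELSE → 11
ticket_id=205: team='infra' → inner[sla_hours >= 88] → 3
ticket_id=206: team='db' → outer ELSE → 11
ticket_id=207: team='db' → outer ELSE → 11
ticket_id=208: team='sec' → outer ELSE → 11
ticket_id=209: team='db' → outer ELSE → 11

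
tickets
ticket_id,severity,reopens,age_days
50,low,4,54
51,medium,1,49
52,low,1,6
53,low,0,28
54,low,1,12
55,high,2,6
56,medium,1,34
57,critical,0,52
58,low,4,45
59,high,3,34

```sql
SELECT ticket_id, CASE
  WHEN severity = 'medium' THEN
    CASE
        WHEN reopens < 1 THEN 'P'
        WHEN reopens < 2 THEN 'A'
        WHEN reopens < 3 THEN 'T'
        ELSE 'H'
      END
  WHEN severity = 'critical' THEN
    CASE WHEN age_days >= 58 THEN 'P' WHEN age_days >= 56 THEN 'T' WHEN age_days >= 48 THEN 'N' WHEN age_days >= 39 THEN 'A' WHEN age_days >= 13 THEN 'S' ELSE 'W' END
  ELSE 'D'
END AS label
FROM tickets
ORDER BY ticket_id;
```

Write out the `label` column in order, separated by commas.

D, A, D, D, D, D, A, N, D, D

ticket_id=50: severity='low' → outer ELSE → D
ticket_id=51: severity='medium' → inner[reopens < 2] → A
ticket_id=52: severity='low' → outer ELSE → D
ticket_id=53: severity='low' → outer ELSE → D
ticket_id=54: severity='low' → outer ELSE → D
ticket_id=55: severity='high' → outer ELSE → D
ticket_id=56: severity='medium' → inner[reopens < 2] → A
ticket_id=57: severity='critical' → inner[age_days >= 48] → N
ticket_id=58: severity='low' → outer ELSE → D
ticket_id=59: severity='high' → outer ELSE → D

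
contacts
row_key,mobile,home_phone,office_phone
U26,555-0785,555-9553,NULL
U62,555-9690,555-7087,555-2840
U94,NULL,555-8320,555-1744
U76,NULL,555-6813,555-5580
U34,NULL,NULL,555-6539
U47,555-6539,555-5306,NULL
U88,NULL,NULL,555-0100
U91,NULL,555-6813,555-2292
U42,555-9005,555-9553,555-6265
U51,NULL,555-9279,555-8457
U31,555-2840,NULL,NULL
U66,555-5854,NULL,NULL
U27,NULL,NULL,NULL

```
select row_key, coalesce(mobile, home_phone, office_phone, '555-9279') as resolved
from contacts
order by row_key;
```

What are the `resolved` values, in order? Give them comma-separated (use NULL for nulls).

row_key=U26: mobile=555-0785 → 555-0785
row_key=U27: mobile=NULL, home_phone=NULL, office_phone=NULL, → literal 555-9279 → 555-9279
row_key=U31: mobile=555-2840 → 555-2840
row_key=U34: mobile=NULL, home_phone=NULL, office_phone=555-6539 → 555-6539
row_key=U42: mobile=555-9005 → 555-9005
row_key=U47: mobile=555-6539 → 555-6539
row_key=U51: mobile=NULL, home_phone=555-9279 → 555-9279
row_key=U62: mobile=555-9690 → 555-9690
row_key=U66: mobile=555-5854 → 555-5854
row_key=U76: mobile=NULL, home_phone=555-6813 → 555-6813
row_key=U88: mobile=NULL, home_phone=NULL, office_phone=555-0100 → 555-0100
row_key=U91: mobile=NULL, home_phone=555-6813 → 555-6813
row_key=U94: mobile=NULL, home_phone=555-8320 → 555-8320

555-0785, 555-9279, 555-2840, 555-6539, 555-9005, 555-6539, 555-9279, 555-9690, 555-5854, 555-6813, 555-0100, 555-6813, 555-8320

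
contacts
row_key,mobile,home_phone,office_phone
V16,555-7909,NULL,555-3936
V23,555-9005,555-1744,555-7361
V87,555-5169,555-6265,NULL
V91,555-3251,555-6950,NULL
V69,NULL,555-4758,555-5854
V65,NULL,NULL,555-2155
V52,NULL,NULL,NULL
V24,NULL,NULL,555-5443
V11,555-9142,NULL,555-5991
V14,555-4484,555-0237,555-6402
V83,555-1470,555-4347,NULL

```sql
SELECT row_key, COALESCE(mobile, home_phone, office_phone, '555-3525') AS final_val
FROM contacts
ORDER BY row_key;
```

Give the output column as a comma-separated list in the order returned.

row_key=V11: mobile=555-9142 → 555-9142
row_key=V14: mobile=555-4484 → 555-4484
row_key=V16: mobile=555-7909 → 555-7909
row_key=V23: mobile=555-9005 → 555-9005
row_key=V24: mobile=NULL, home_phone=NULL, office_phone=555-5443 → 555-5443
row_key=V52: mobile=NULL, home_phone=NULL, office_phone=NULL, → literal 555-3525 → 555-3525
row_key=V65: mobile=NULL, home_phone=NULL, office_phone=555-2155 → 555-2155
row_key=V69: mobile=NULL, home_phone=555-4758 → 555-4758
row_key=V83: mobile=555-1470 → 555-1470
row_key=V87: mobile=555-5169 → 555-5169
row_key=V91: mobile=555-3251 → 555-3251

555-9142, 555-4484, 555-7909, 555-9005, 555-5443, 555-3525, 555-2155, 555-4758, 555-1470, 555-5169, 555-3251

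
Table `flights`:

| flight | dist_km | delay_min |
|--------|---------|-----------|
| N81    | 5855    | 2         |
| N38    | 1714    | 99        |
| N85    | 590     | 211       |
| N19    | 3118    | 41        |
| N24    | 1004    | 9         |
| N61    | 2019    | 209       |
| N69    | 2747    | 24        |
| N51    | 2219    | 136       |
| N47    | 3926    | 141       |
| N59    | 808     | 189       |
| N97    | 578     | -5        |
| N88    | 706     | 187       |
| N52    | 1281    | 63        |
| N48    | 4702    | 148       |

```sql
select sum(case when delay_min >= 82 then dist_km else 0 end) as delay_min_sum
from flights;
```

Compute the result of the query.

16684

flight=N81: ✗
flight=N38: ✓ → 1714
flight=N85: ✓ → 590
flight=N19: ✗
flight=N24: ✗
flight=N61: ✓ → 2019
flight=N69: ✗
flight=N51: ✓ → 2219
flight=N47: ✓ → 3926
flight=N59: ✓ → 808
flight=N97: ✗
flight=N88: ✓ → 706
flight=N52: ✗
flight=N48: ✓ → 4702
delay_min_sum = 1714 + 590 + 2019 + 2219 + 3926 + 808 + 706 + 4702 = 16684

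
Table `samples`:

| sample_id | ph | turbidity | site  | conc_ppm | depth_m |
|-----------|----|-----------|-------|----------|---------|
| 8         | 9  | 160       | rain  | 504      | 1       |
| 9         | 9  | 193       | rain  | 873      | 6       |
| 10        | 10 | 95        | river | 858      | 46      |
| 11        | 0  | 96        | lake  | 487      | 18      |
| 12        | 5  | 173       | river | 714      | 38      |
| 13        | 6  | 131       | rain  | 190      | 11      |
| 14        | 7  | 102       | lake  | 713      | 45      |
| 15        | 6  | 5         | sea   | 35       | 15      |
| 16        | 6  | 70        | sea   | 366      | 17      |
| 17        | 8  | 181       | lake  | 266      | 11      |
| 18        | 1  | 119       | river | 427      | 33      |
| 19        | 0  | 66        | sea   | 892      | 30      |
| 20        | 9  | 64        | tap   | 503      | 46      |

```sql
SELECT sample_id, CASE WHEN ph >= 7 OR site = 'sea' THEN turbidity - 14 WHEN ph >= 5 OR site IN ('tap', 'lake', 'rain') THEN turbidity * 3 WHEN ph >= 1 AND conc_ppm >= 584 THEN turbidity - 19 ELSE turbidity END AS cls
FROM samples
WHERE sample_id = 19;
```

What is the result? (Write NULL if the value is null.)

sample_id = 19: ph=0, turbidity=66, site=sea, conc_ppm=892, depth_m=30.
ph >= 7 OR site = 'sea' → true → 52

52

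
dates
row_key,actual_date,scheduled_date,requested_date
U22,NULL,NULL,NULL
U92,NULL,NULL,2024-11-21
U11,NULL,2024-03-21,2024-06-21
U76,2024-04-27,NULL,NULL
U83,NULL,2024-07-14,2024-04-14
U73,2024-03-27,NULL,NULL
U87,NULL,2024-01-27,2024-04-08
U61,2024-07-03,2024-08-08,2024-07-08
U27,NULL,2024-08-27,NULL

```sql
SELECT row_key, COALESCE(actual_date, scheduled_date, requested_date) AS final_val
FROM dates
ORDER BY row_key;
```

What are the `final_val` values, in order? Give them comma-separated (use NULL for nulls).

row_key=U11: actual_date=NULL, scheduled_date=2024-03-21 → 2024-03-21
row_key=U22: actual_date=NULL, scheduled_date=NULL, requested_date=NULL (all NULL) → NULL
row_key=U27: actual_date=NULL, scheduled_date=2024-08-27 → 2024-08-27
row_key=U61: actual_date=2024-07-03 → 2024-07-03
row_key=U73: actual_date=2024-03-27 → 2024-03-27
row_key=U76: actual_date=2024-04-27 → 2024-04-27
row_key=U83: actual_date=NULL, scheduled_date=2024-07-14 → 2024-07-14
row_key=U87: actual_date=NULL, scheduled_date=2024-01-27 → 2024-01-27
row_key=U92: actual_date=NULL, scheduled_date=NULL, requested_date=2024-11-21 → 2024-11-21

2024-03-21, NULL, 2024-08-27, 2024-07-03, 2024-03-27, 2024-04-27, 2024-07-14, 2024-01-27, 2024-11-21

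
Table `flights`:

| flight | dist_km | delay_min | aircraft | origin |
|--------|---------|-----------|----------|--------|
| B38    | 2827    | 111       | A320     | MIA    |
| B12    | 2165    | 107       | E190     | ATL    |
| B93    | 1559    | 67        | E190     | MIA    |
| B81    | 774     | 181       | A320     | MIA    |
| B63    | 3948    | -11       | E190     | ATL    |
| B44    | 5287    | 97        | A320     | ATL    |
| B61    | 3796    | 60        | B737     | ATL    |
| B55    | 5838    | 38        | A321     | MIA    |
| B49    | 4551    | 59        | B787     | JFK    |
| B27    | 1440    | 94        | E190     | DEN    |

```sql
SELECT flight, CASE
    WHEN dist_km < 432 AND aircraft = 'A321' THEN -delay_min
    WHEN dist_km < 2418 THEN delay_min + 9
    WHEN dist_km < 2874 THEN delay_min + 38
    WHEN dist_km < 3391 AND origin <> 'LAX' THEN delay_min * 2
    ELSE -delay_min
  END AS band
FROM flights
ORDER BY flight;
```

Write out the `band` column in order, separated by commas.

flight=B12: dist_km < 2418 → 116
flight=B27: dist_km < 2418 → 103
flight=B38: dist_km < 2874 → 149
flight=B44: ELSE → -97
flight=B49: ELSE → -59
flight=B55: ELSE → -38
flight=B61: ELSE → -60
flight=B63: ELSE → 11
flight=B81: dist_km < 2418 → 190
flight=B93: dist_km < 2418 → 76

116, 103, 149, -97, -59, -38, -60, 11, 190, 76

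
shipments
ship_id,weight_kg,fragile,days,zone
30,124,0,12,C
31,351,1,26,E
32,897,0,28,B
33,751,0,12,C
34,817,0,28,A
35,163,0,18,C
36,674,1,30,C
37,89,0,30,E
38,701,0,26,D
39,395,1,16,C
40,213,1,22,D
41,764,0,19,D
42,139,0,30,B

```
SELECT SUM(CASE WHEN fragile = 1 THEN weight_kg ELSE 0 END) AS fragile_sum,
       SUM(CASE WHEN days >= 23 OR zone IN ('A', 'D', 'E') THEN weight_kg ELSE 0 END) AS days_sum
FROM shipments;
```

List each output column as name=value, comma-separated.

fragile_sum=1633, days_sum=4645

[fragile_sum: fragile = 1]
ship_id=30: ✗
ship_id=31: ✓ → 351
ship_id=32: ✗
ship_id=33: ✗
ship_id=34: ✗
ship_id=35: ✗
ship_id=36: ✓ → 674
ship_id=37: ✗
ship_id=38: ✗
ship_id=39: ✓ → 395
ship_id=40: ✓ → 213
ship_id=41: ✗
ship_id=42: ✗
fragile_sum = 351 + 674 + 395 + 213 = 1633
—
[days_sum: days >= 23 OR zone IN ('A', 'D', 'E')]
ship_id=30: ✗
ship_id=31: ✓ → 351
ship_id=32: ✓ → 897
ship_id=33: ✗
ship_id=34: ✓ → 817
ship_id=35: ✗
ship_id=36: ✓ → 674
ship_id=37: ✓ → 89
ship_id=38: ✓ → 701
ship_id=39: ✗
ship_id=40: ✓ → 213
ship_id=41: ✓ → 764
ship_id=42: ✓ → 139
days_sum = 351 + 897 + 817 + 674 + 89 + 701 + 213 + 764 + 139 = 4645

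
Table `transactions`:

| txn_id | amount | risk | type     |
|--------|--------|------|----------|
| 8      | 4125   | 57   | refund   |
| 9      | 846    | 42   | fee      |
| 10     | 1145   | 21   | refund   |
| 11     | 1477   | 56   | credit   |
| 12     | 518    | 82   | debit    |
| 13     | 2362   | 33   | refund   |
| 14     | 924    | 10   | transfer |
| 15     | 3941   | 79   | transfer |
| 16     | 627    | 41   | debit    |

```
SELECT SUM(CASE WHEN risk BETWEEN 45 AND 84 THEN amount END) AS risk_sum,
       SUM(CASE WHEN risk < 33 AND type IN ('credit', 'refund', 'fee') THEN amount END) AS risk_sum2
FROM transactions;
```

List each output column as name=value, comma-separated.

risk_sum=10061, risk_sum2=1145

[risk_sum: risk BETWEEN 45 AND 84]
txn_id=8: ✓ → 4125
txn_id=9: ✗
txn_id=10: ✗
txn_id=11: ✓ → 1477
txn_id=12: ✓ → 518
txn_id=13: ✗
txn_id=14: ✗
txn_id=15: ✓ → 3941
txn_id=16: ✗
risk_sum = 4125 + 1477 + 518 + 3941 = 10061
—
[risk_sum2: risk < 33 AND type IN ('credit', 'refund', 'fee')]
txn_id=8: ✗
txn_id=9: ✗
txn_id=10: ✓ → 1145
txn_id=11: ✗
txn_id=12: ✗
txn_id=13: ✗
txn_id=14: ✗
txn_id=15: ✗
txn_id=16: ✗
risk_sum2 = 1145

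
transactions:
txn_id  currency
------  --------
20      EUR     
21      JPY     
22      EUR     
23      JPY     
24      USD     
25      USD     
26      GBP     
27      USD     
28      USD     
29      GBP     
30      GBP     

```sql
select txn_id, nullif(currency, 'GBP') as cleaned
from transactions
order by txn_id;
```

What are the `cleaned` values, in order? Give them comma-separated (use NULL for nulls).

EUR, JPY, EUR, JPY, USD, USD, NULL, USD, USD, NULL, NULL

txn_id=20: currency=EUR vs GBP: differ → EUR
txn_id=21: currency=JPY vs GBP: differ → JPY
txn_id=22: currency=EUR vs GBP: differ → EUR
txn_id=23: currency=JPY vs GBP: differ → JPY
txn_id=24: currency=USD vs GBP: differ → USD
txn_id=25: currency=USD vs GBP: differ → USD
txn_id=26: currency=GBP vs GBP: equal → NULL
txn_id=27: currency=USD vs GBP: differ → USD
txn_id=28: currency=USD vs GBP: differ → USD
txn_id=29: currency=GBP vs GBP: equal → NULL
txn_id=30: currency=GBP vs GBP: equal → NULL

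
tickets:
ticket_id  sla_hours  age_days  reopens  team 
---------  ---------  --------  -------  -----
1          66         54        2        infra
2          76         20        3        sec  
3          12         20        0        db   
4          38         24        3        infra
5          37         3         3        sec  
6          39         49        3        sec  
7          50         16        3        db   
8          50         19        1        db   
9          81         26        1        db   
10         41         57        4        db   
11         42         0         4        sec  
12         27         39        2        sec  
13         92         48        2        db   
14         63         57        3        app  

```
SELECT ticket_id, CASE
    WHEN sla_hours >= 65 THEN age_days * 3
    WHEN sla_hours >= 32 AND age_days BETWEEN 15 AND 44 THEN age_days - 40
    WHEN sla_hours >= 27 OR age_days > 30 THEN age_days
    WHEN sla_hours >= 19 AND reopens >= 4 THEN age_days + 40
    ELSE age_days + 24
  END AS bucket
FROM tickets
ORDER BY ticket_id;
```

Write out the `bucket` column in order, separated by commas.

ticket_id=1: sla_hours >= 65 → 162
ticket_id=2: sla_hours >= 65 → 60
ticket_id=3: ELSE → 44
ticket_id=4: sla_hours >= 32 AND age_days BETWEEN 15 AND 44 → -16
ticket_id=5: sla_hours >= 27 OR age_days > 30 → 3
ticket_id=6: sla_hours >= 27 OR age_days > 30 → 49
ticket_id=7: sla_hours >= 32 AND age_days BETWEEN 15 AND 44 → -24
ticket_id=8: sla_hours >= 32 AND age_days BETWEEN 15 AND 44 → -21
ticket_id=9: sla_hours >= 65 → 78
ticket_id=10: sla_hours >= 27 OR age_days > 30 → 57
ticket_id=11: sla_hours >= 27 OR age_days > 30 → 0
ticket_id=12: sla_hours >= 27 OR age_days > 30 → 39
ticket_id=13: sla_hours >= 65 → 144
ticket_id=14: sla_hours >= 27 OR age_days > 30 → 57

162, 60, 44, -16, 3, 49, -24, -21, 78, 57, 0, 39, 144, 57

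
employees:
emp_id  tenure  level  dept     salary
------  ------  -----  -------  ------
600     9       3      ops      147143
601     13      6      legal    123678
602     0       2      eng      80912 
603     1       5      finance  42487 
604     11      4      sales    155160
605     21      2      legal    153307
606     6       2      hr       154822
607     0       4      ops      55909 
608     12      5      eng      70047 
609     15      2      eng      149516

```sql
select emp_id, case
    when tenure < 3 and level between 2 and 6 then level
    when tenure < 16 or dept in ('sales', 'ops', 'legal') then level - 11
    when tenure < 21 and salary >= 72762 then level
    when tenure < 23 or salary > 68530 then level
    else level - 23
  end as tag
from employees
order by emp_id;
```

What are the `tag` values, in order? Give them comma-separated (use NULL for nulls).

emp_id=600: tenure < 16 or dept in ('sales', 'ops', 'legal') → -8
emp_id=601: tenure < 16 or dept in ('sales', 'ops', 'legal') → -5
emp_id=602: tenure < 3 and level between 2 and 6 → 2
emp_id=603: tenure < 3 and level between 2 and 6 → 5
emp_id=604: tenure < 16 or dept in ('sales', 'ops', 'legal') → -7
emp_id=605: tenure < 16 or dept in ('sales', 'ops', 'legal') → -9
emp_id=606: tenure < 16 or dept in ('sales', 'ops', 'legal') → -9
emp_id=607: tenure < 3 and level between 2 and 6 → 4
emp_id=608: tenure < 16 or dept in ('sales', 'ops', 'legal') → -6
emp_id=609: tenure < 16 or dept in ('sales', 'ops', 'legal') → -9

-8, -5, 2, 5, -7, -9, -9, 4, -6, -9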